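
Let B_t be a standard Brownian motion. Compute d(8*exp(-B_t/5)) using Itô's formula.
d(8*exp(-B_t/5)) = (4*exp(-B_t/5)/25) dt + (-8*exp(-B_t/5)/5) dB_t

Itô's formula for f(B_t) gives d f(B_t) = f'(B_t) dB_t + (1/2) f''(B_t) dt. Compute derivatives of f(x) = 8*exp(-x/5):
  f'(x)  = -8*exp(-x/5)/5
  f''(x) = 8*exp(-x/5)/25
Substitute x = B_t and multiply the f'' term by 1/2:
  drift     = (1/2) * (8*exp(-x/5)/25) evaluated at B_t = 4*exp(-B_t/5)/25
  diffusion = (-8*exp(-x/5)/5) evaluated at B_t = -8*exp(-B_t/5)/5
Therefore d(8*exp(-B_t/5)) = (4*exp(-B_t/5)/25) dt + (-8*exp(-B_t/5)/5) dB_t.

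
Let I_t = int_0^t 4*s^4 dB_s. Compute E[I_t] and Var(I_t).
E[I_t] = 0; Var(I_t) = 16*t^9/9

The Itô integral of a deterministic integrand f(s) has mean 0 because each increment f(s) * (B_{s+ds} - B_s) has mean 0. By the Itô isometry:
  Var( int_0^t f(s) dB_s ) = E[ (int_0^t f(s) dB_s)^2 ] = int_0^t f(s)^2 ds.
Here f(s) = 4*s^4, so f(s)^2 = 16*s^8. Integrate:
  int_0^t (16*s^8) ds = 16*t^9/9.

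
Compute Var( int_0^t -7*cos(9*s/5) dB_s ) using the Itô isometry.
Var = 49*t/2 + 245*sin(18*t/5)/36

The Itô integral of a deterministic integrand f(s) has mean 0 because each increment f(s) * (B_{s+ds} - B_s) has mean 0. By the Itô isometry:
  Var( int_0^t f(s) dB_s ) = E[ (int_0^t f(s) dB_s)^2 ] = int_0^t f(s)^2 ds.
Here f(s) = -7*cos(9*s/5), so f(s)^2 = 49*cos(9*s/5)^2. Integrate:
  int_0^t (49*cos(9*s/5)^2) ds = 49*t/2 + 245*sin(18*t/5)/36.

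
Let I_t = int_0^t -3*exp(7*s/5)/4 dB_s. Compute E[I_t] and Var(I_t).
E[I_t] = 0; Var(I_t) = 45*exp(14*t/5)/224 - 45/224

The Itô integral of a deterministic integrand f(s) has mean 0 because each increment f(s) * (B_{s+ds} - B_s) has mean 0. By the Itô isometry:
  Var( int_0^t f(s) dB_s ) = E[ (int_0^t f(s) dB_s)^2 ] = int_0^t f(s)^2 ds.
Here f(s) = -3*exp(7*s/5)/4, so f(s)^2 = 9*exp(14*s/5)/16. Integrate:
  int_0^t (9*exp(14*s/5)/16) ds = 45*exp(14*t/5)/224 - 45/224.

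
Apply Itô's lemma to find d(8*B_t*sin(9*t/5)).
d(8*B_t*sin(9*t/5)) = (72*B_t*cos(9*t/5)/5) dt + (8*sin(9*t/5)) dB_t

Itô's formula for f(t, x): d f(t, B_t) = (f_t + (1/2) f_xx) dt + f_x dB_t. Compute partials of f(t, x) = 8*x*sin(9*t/5):
  f_t(t,x)  = 72*x*cos(9*t/5)/5
  f_x(t,x)  = 8*sin(9*t/5)
  f_xx(t,x) = 0
Assemble drift = f_t + (1/2) f_xx = 72*x*cos(9*t/5)/5 and diffusion = f_x = 8*sin(9*t/5). Substituting x = B_t:
  d(8*B_t*sin(9*t/5)) = (72*B_t*cos(9*t/5)/5) dt + (8*sin(9*t/5)) dB_t.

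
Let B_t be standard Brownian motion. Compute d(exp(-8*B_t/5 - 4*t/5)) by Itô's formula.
d(exp(-8*B_t/5 - 4*t/5)) = (12*exp(-8*B_t/5 - 4*t/5)/25) dt + (-8*exp(-8*B_t/5 - 4*t/5)/5) dB_t

Itô's formula for f(t, x): d f(t, B_t) = (f_t + (1/2) f_xx) dt + f_x dB_t. Compute partials of f(t, x) = exp(-4*t/5 - 8*x/5):
  f_t(t,x)  = -4*exp(-4*t/5 - 8*x/5)/5
  f_x(t,x)  = -8*exp(-4*t/5 - 8*x/5)/5
  f_xx(t,x) = 64*exp(-4*t/5 - 8*x/5)/25
Assemble drift = f_t + (1/2) f_xx = 12*exp(-4*t/5 - 8*x/5)/25 and diffusion = f_x = -8*exp(-4*t/5 - 8*x/5)/5. Substituting x = B_t:
  d(exp(-8*B_t/5 - 4*t/5)) = (12*exp(-8*B_t/5 - 4*t/5)/25) dt + (-8*exp(-8*B_t/5 - 4*t/5)/5) dB_t.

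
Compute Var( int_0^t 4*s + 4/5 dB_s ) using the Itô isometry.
Var = 16*t*(25*t^2 + 15*t + 3)/75

The Itô integral of a deterministic integrand f(s) has mean 0 because each increment f(s) * (B_{s+ds} - B_s) has mean 0. By the Itô isometry:
  Var( int_0^t f(s) dB_s ) = E[ (int_0^t f(s) dB_s)^2 ] = int_0^t f(s)^2 ds.
Here f(s) = 4*s + 4/5, so f(s)^2 = 16*(5*s + 1)^2/25. Integrate:
  int_0^t (16*(5*s + 1)^2/25) ds = 16*t*(25*t^2 + 15*t + 3)/75.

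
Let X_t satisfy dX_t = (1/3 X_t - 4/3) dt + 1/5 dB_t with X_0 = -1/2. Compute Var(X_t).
Var(X_t) = 3*exp(2*t/3)/50 - 3/50

The variance V(t) = Var(X_t) satisfies V'(t) = 2 a V(t) + c^2 with V(0) = 0 (drift coefficient is linear in X, diffusion is constant). With a = 1/3, c = 1/5, the solution is
  V(t) = (c^2 / (2 a)) * (exp(2 a t) - 1)
       = ((1/5)^2 / (2*(1/3))) * (exp((2/3) t) - 1)
       = 3*exp(2*t/3)/50 - 3/50.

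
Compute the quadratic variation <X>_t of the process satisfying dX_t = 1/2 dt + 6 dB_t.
<X>_t = 36*t

For an Itô process dX_t = a(t) dt + b(t) dB_t, the quadratic variation is <X>_t = int_0^t b(s)^2 ds (the drift term does not contribute). Here b(s) = 6, so
  b(s)^2 = 36.
Integrating from 0 to t:
  <X>_t = int_0^t (36) ds = 36*t.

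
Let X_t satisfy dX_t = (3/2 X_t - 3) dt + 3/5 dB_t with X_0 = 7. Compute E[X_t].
E[X_t] = 5*exp(3*t/2) + 2

Taking expectations and using E[dB_t] = 0, the mean m(t) = E[X_t] satisfies the ODE m'(t) = a m(t) + b with m(0) = x_0. With a = 3/2, b = -3, x_0 = 7, the solution is
  m(t) = x_0 * exp(a t) + (b/a) * (exp(a t) - 1)
       = 7 * exp((3/2) t) + ((-3)/(3/2)) * (exp((3/2) t) - 1)
       = 5*exp(3*t/2) + 2.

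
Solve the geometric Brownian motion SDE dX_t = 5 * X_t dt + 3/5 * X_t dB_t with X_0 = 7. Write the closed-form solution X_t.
X_t = 7 * exp((241/50) * t + (3/5) * B_t)

For GBM dX = mu X dt + sigma X dB with X_0 = x_0, apply Itô to Y = log X: dY = (mu - sigma^2/2) dt + sigma dB, so Y_t = log(x_0) + (mu - sigma^2/2) t + sigma B_t and hence X_t = x_0 * exp((mu - sigma^2/2) t + sigma B_t).
With mu = 5, sigma = 3/5, x_0 = 7, this gives:
  X_t = 7 * exp((241/50) * t + (3/5) * B_t).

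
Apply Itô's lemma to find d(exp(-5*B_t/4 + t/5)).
d(exp(-5*B_t/4 + t/5)) = (157*exp(-5*B_t/4 + t/5)/160) dt + (-5*exp(-5*B_t/4 + t/5)/4) dB_t

Itô's formula for f(t, x): d f(t, B_t) = (f_t + (1/2) f_xx) dt + f_x dB_t. Compute partials of f(t, x) = exp(t/5 - 5*x/4):
  f_t(t,x)  = exp(t/5 - 5*x/4)/5
  f_x(t,x)  = -5*exp(t/5 - 5*x/4)/4
  f_xx(t,x) = 25*exp(t/5 - 5*x/4)/16
Assemble drift = f_t + (1/2) f_xx = 157*exp(t/5 - 5*x/4)/160 and diffusion = f_x = -5*exp(t/5 - 5*x/4)/4. Substituting x = B_t:
  d(exp(-5*B_t/4 + t/5)) = (157*exp(-5*B_t/4 + t/5)/160) dt + (-5*exp(-5*B_t/4 + t/5)/4) dB_t.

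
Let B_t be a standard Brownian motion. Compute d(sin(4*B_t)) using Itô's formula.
d(sin(4*B_t)) = (-8*sin(4*B_t)) dt + (4*cos(4*B_t)) dB_t

Itô's formula for f(B_t) gives d f(B_t) = f'(B_t) dB_t + (1/2) f''(B_t) dt. Compute derivatives of f(x) = sin(4*x):
  f'(x)  = 4*cos(4*x)
  f''(x) = -16*sin(4*x)
Substitute x = B_t and multiply the f'' term by 1/2:
  drift     = (1/2) * (-16*sin(4*x)) evaluated at B_t = -8*sin(4*B_t)
  diffusion = (4*cos(4*x)) evaluated at B_t = 4*cos(4*B_t)
Therefore d(sin(4*B_t)) = (-8*sin(4*B_t)) dt + (4*cos(4*B_t)) dB_t.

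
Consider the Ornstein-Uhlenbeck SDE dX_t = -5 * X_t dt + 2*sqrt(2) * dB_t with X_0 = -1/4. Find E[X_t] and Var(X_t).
E[X_t] = -exp(-5*t)/4; Var(X_t) = 4/5 - 4*exp(-10*t)/5

The OU SDE dX = -theta X dt + sigma dB admits the integrating factor exp(theta t): d(exp(theta t) X_t) = sigma exp(theta t) dB_t. Integrating from 0 to t:
  X_t = x_0 * exp(-theta t) + sigma * int_0^t exp(-theta (t-s)) dB_s.
The Itô integral has mean 0 and (by the Itô isometry) variance sigma^2 * int_0^t exp(-2 theta (t - s)) ds = sigma^2 * (1 - exp(-2 theta t)) / (2 theta).
With theta = 5, sigma = 2*sqrt(2), x_0 = -1/4:
  E[X_t] = -1/4 * exp(-5 t) = -exp(-5*t)/4
  Var(X_t) = (2*sqrt(2))^2 * (1 - exp(-2*5 t)) / (2 * 5) = 4/5 - 4*exp(-10*t)/5.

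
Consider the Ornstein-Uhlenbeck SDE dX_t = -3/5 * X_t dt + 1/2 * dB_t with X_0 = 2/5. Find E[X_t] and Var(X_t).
E[X_t] = 2*exp(-3*t/5)/5; Var(X_t) = 5/24 - 5*exp(-6*t/5)/24

The OU SDE dX = -theta X dt + sigma dB admits the integrating factor exp(theta t): d(exp(theta t) X_t) = sigma exp(theta t) dB_t. Integrating from 0 to t:
  X_t = x_0 * exp(-theta t) + sigma * int_0^t exp(-theta (t-s)) dB_s.
The Itô integral has mean 0 and (by the Itô isometry) variance sigma^2 * int_0^t exp(-2 theta (t - s)) ds = sigma^2 * (1 - exp(-2 theta t)) / (2 theta).
With theta = 3/5, sigma = 1/2, x_0 = 2/5:
  E[X_t] = 2/5 * exp(-3/5 t) = 2*exp(-3*t/5)/5
  Var(X_t) = (1/2)^2 * (1 - exp(-2*3/5 t)) / (2 * 3/5) = 5/24 - 5*exp(-6*t/5)/24.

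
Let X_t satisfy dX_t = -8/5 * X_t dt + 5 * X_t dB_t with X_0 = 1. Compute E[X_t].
E[X_t] = exp(-8*t/5)

For GBM dX = mu X dt + sigma X dB with X_0 = x_0, apply Itô to Y = log X: dY = (mu - sigma^2/2) dt + sigma dB, so Y_t = log(x_0) + (mu - sigma^2/2) t + sigma B_t and hence X_t = x_0 * exp((mu - sigma^2/2) t + sigma B_t).
With mu = -8/5, sigma = 5, x_0 = 1, this gives:
  X_t = 1 * exp((-141/10) * t + (5) * B_t).
Since sigma*B_t ~ Normal(0, sigma^2 t), E[exp(sigma*B_t)] = exp(sigma^2 t / 2); so E[X_t] = x_0 * exp((mu - sigma^2/2) t) * exp(sigma^2 t / 2) = x_0 * exp(mu t) = exp(-8*t/5).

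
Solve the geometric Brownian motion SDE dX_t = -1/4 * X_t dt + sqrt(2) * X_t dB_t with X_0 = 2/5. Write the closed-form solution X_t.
X_t = 2/5 * exp((-5/4) * t + (sqrt(2)) * B_t)

For GBM dX = mu X dt + sigma X dB with X_0 = x_0, apply Itô to Y = log X: dY = (mu - sigma^2/2) dt + sigma dB, so Y_t = log(x_0) + (mu - sigma^2/2) t + sigma B_t and hence X_t = x_0 * exp((mu - sigma^2/2) t + sigma B_t).
With mu = -1/4, sigma = sqrt(2), x_0 = 2/5, this gives:
  X_t = 2/5 * exp((-5/4) * t + (sqrt(2)) * B_t).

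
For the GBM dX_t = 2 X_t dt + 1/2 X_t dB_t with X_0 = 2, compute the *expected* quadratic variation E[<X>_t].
E[<X>_t] = 4*exp(17*t/4)/17 - 4/17

<X>_t = int_0^t ((1/2) * X_s)^2 ds. Taking expectation inside the integral: E[<X>_t] = (1/2)^2 * int_0^t E[X_s^2] ds. For GBM, E[X_s^2] = x_0^2 * exp((2 mu + sigma^2) s). Integrating:
  E[<X>_t] = (1/2)^2 * 2^2 * (exp((2*2 + (1/2)^2) t) - 1) / (2*2 + (1/2)^2)
           = (1/2)^2 * 2^2 * (exp((17/4) t) - 1) / (17/4) = 4*exp(17*t/4)/17 - 4/17.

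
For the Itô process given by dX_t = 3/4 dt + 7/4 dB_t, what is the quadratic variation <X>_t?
<X>_t = 49*t/16

For an Itô process dX_t = a(t) dt + b(t) dB_t, the quadratic variation is <X>_t = int_0^t b(s)^2 ds (the drift term does not contribute). Here b(s) = 7/4, so
  b(s)^2 = 49/16.
Integrating from 0 to t:
  <X>_t = int_0^t (49/16) ds = 49*t/16.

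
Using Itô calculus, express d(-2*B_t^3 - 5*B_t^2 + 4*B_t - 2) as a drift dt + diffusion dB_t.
d(-2*B_t^3 - 5*B_t^2 + 4*B_t - 2) = (-6*B_t - 5) dt + (-6*B_t^2 - 10*B_t + 4) dB_t

Itô's formula for f(B_t) gives d f(B_t) = f'(B_t) dB_t + (1/2) f''(B_t) dt. Compute derivatives of f(x) = -2*x^3 - 5*x^2 + 4*x - 2:
  f'(x)  = -6*x^2 - 10*x + 4
  f''(x) = -12*x - 10
Substitute x = B_t and multiply the f'' term by 1/2:
  drift     = (1/2) * (-12*x - 10) evaluated at B_t = -6*B_t - 5
  diffusion = (-6*x^2 - 10*x + 4) evaluated at B_t = -6*B_t^2 - 10*B_t + 4
Therefore d(-2*B_t^3 - 5*B_t^2 + 4*B_t - 2) = (-6*B_t - 5) dt + (-6*B_t^2 - 10*B_t + 4) dB_t.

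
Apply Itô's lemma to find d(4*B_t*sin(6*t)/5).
d(4*B_t*sin(6*t)/5) = (24*B_t*cos(6*t)/5) dt + (4*sin(6*t)/5) dB_t

Itô's formula for f(t, x): d f(t, B_t) = (f_t + (1/2) f_xx) dt + f_x dB_t. Compute partials of f(t, x) = 4*x*sin(6*t)/5:
  f_t(t,x)  = 24*x*cos(6*t)/5
  f_x(t,x)  = 4*sin(6*t)/5
  f_xx(t,x) = 0
Assemble drift = f_t + (1/2) f_xx = 24*x*cos(6*t)/5 and diffusion = f_x = 4*sin(6*t)/5. Substituting x = B_t:
  d(4*B_t*sin(6*t)/5) = (24*B_t*cos(6*t)/5) dt + (4*sin(6*t)/5) dB_t.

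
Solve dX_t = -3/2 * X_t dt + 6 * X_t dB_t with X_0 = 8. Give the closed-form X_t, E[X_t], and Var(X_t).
X_t = 8 * exp((-39/2) t + (6) B_t); E[X_t] = 8*exp(-3*t/2); Var(X_t) = (64*exp(36*t) - 64)*exp(-3*t)

For GBM dX = mu X dt + sigma X dB with X_0 = x_0, apply Itô to Y = log X: dY = (mu - sigma^2/2) dt + sigma dB, so Y_t = log(x_0) + (mu - sigma^2/2) t + sigma B_t and hence X_t = x_0 * exp((mu - sigma^2/2) t + sigma B_t).
With mu = -3/2, sigma = 6, x_0 = 8, this gives:
  X_t = 8 * exp((-39/2) * t + (6) * B_t).
Since sigma*B_t ~ Normal(0, sigma^2 t), E[exp(sigma*B_t)] = exp(sigma^2 t / 2); so E[X_t] = x_0 * exp((mu - sigma^2/2) t) * exp(sigma^2 t / 2) = x_0 * exp(mu t) = 8*exp(-3*t/2).
Var(X_t) = E[X_t^2] - (E[X_t])^2 = x_0^2 * exp(2 mu t) * (exp(sigma^2 t) - 1) = (64*exp(36*t) - 64)*exp(-3*t).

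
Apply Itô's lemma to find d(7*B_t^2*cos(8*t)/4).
d(7*B_t^2*cos(8*t)/4) = (-14*B_t^2*sin(8*t) + 7*cos(8*t)/4) dt + (7*B_t*cos(8*t)/2) dB_t

Itô's formula for f(t, x): d f(t, B_t) = (f_t + (1/2) f_xx) dt + f_x dB_t. Compute partials of f(t, x) = 7*x^2*cos(8*t)/4:
  f_t(t,x)  = -14*x^2*sin(8*t)
  f_x(t,x)  = 7*x*cos(8*t)/2
  f_xx(t,x) = 7*cos(8*t)/2
Assemble drift = f_t + (1/2) f_xx = -14*x^2*sin(8*t) + 7*cos(8*t)/4 and diffusion = f_x = 7*x*cos(8*t)/2. Substituting x = B_t:
  d(7*B_t^2*cos(8*t)/4) = (-14*B_t^2*sin(8*t) + 7*cos(8*t)/4) dt + (7*B_t*cos(8*t)/2) dB_t.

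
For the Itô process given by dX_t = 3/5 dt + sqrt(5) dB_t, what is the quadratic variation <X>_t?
<X>_t = 5*t

For an Itô process dX_t = a(t) dt + b(t) dB_t, the quadratic variation is <X>_t = int_0^t b(s)^2 ds (the drift term does not contribute). Here b(s) = sqrt(5), so
  b(s)^2 = 5.
Integrating from 0 to t:
  <X>_t = int_0^t (5) ds = 5*t.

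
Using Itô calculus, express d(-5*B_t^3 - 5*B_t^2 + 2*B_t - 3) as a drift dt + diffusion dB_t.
d(-5*B_t^3 - 5*B_t^2 + 2*B_t - 3) = (-15*B_t - 5) dt + (-15*B_t^2 - 10*B_t + 2) dB_t

Itô's formula for f(B_t) gives d f(B_t) = f'(B_t) dB_t + (1/2) f''(B_t) dt. Compute derivatives of f(x) = -5*x^3 - 5*x^2 + 2*x - 3:
  f'(x)  = -15*x^2 - 10*x + 2
  f''(x) = -30*x - 10
Substitute x = B_t and multiply the f'' term by 1/2:
  drift     = (1/2) * (-30*x - 10) evaluated at B_t = -15*B_t - 5
  diffusion = (-15*x^2 - 10*x + 2) evaluated at B_t = -15*B_t^2 - 10*B_t + 2
Therefore d(-5*B_t^3 - 5*B_t^2 + 2*B_t - 3) = (-15*B_t - 5) dt + (-15*B_t^2 - 10*B_t + 2) dB_t.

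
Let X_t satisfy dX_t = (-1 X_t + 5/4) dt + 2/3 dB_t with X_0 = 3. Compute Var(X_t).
Var(X_t) = 2/9 - 2*exp(-2*t)/9

The variance V(t) = Var(X_t) satisfies V'(t) = 2 a V(t) + c^2 with V(0) = 0 (drift coefficient is linear in X, diffusion is constant). With a = -1, c = 2/3, the solution is
  V(t) = (c^2 / (2 a)) * (exp(2 a t) - 1)
       = ((2/3)^2 / (2*(-1))) * (exp((-2) t) - 1)
       = 2/9 - 2*exp(-2*t)/9.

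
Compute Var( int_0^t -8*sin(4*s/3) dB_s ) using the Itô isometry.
Var = 32*t - 24*sin(4*t/3)*cos(4*t/3)

The Itô integral of a deterministic integrand f(s) has mean 0 because each increment f(s) * (B_{s+ds} - B_s) has mean 0. By the Itô isometry:
  Var( int_0^t f(s) dB_s ) = E[ (int_0^t f(s) dB_s)^2 ] = int_0^t f(s)^2 ds.
Here f(s) = -8*sin(4*s/3), so f(s)^2 = 64*sin(4*s/3)^2. Integrate:
  int_0^t (64*sin(4*s/3)^2) ds = 32*t - 24*sin(4*t/3)*cos(4*t/3).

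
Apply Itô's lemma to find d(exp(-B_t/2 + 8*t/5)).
d(exp(-B_t/2 + 8*t/5)) = (69*exp(-B_t/2 + 8*t/5)/40) dt + (-exp(-B_t/2 + 8*t/5)/2) dB_t

Itô's formula for f(t, x): d f(t, B_t) = (f_t + (1/2) f_xx) dt + f_x dB_t. Compute partials of f(t, x) = exp(8*t/5 - x/2):
  f_t(t,x)  = 8*exp(8*t/5 - x/2)/5
  f_x(t,x)  = -exp(8*t/5 - x/2)/2
  f_xx(t,x) = exp(8*t/5 - x/2)/4
Assemble drift = f_t + (1/2) f_xx = 69*exp(8*t/5 - x/2)/40 and diffusion = f_x = -exp(8*t/5 - x/2)/2. Substituting x = B_t:
  d(exp(-B_t/2 + 8*t/5)) = (69*exp(-B_t/2 + 8*t/5)/40) dt + (-exp(-B_t/2 + 8*t/5)/2) dB_t.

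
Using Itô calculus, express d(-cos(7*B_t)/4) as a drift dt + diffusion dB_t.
d(-cos(7*B_t)/4) = (49*cos(7*B_t)/8) dt + (7*sin(7*B_t)/4) dB_t

Itô's formula for f(B_t) gives d f(B_t) = f'(B_t) dB_t + (1/2) f''(B_t) dt. Compute derivatives of f(x) = -cos(7*x)/4:
  f'(x)  = 7*sin(7*x)/4
  f''(x) = 49*cos(7*x)/4
Substitute x = B_t and multiply the f'' term by 1/2:
  drift     = (1/2) * (49*cos(7*x)/4) evaluated at B_t = 49*cos(7*B_t)/8
  diffusion = (7*sin(7*x)/4) evaluated at B_t = 7*sin(7*B_t)/4
Therefore d(-cos(7*B_t)/4) = (49*cos(7*B_t)/8) dt + (7*sin(7*B_t)/4) dB_t.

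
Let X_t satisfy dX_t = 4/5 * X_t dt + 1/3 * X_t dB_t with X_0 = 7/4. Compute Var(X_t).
Var(X_t) = 49*(exp(t/9) - 1)*exp(8*t/5)/16

For GBM dX = mu X dt + sigma X dB with X_0 = x_0, apply Itô to Y = log X: dY = (mu - sigma^2/2) dt + sigma dB, so Y_t = log(x_0) + (mu - sigma^2/2) t + sigma B_t and hence X_t = x_0 * exp((mu - sigma^2/2) t + sigma B_t).
With mu = 4/5, sigma = 1/3, x_0 = 7/4, this gives:
  X_t = 7/4 * exp((67/90) * t + (1/3) * B_t).
Since sigma*B_t ~ Normal(0, sigma^2 t), E[exp(sigma*B_t)] = exp(sigma^2 t / 2); so E[X_t] = x_0 * exp((mu - sigma^2/2) t) * exp(sigma^2 t / 2) = x_0 * exp(mu t) = 7*exp(4*t/5)/4.
Var(X_t) = E[X_t^2] - (E[X_t])^2 = x_0^2 * exp(2 mu t) * (exp(sigma^2 t) - 1) = 49*(exp(t/9) - 1)*exp(8*t/5)/16.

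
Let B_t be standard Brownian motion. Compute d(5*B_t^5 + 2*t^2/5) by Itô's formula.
d(5*B_t^5 + 2*t^2/5) = (50*B_t^3 + 4*t/5) dt + (25*B_t^4) dB_t

Itô's formula for f(t, x): d f(t, B_t) = (f_t + (1/2) f_xx) dt + f_x dB_t. Compute partials of f(t, x) = 2*t^2/5 + 5*x^5:
  f_t(t,x)  = 4*t/5
  f_x(t,x)  = 25*x^4
  f_xx(t,x) = 100*x^3
Assemble drift = f_t + (1/2) f_xx = 4*t/5 + 50*x^3 and diffusion = f_x = 25*x^4. Substituting x = B_t:
  d(5*B_t^5 + 2*t^2/5) = (50*B_t^3 + 4*t/5) dt + (25*B_t^4) dB_t.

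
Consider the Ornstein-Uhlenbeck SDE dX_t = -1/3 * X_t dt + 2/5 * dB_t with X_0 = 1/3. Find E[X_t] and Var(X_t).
E[X_t] = exp(-t/3)/3; Var(X_t) = 6/25 - 6*exp(-2*t/3)/25

The OU SDE dX = -theta X dt + sigma dB admits the integrating factor exp(theta t): d(exp(theta t) X_t) = sigma exp(theta t) dB_t. Integrating from 0 to t:
  X_t = x_0 * exp(-theta t) + sigma * int_0^t exp(-theta (t-s)) dB_s.
The Itô integral has mean 0 and (by the Itô isometry) variance sigma^2 * int_0^t exp(-2 theta (t - s)) ds = sigma^2 * (1 - exp(-2 theta t)) / (2 theta).
With theta = 1/3, sigma = 2/5, x_0 = 1/3:
  E[X_t] = 1/3 * exp(-1/3 t) = exp(-t/3)/3
  Var(X_t) = (2/5)^2 * (1 - exp(-2*1/3 t)) / (2 * 1/3) = 6/25 - 6*exp(-2*t/3)/25.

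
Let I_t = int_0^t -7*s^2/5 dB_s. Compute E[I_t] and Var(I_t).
E[I_t] = 0; Var(I_t) = 49*t^5/125

The Itô integral of a deterministic integrand f(s) has mean 0 because each increment f(s) * (B_{s+ds} - B_s) has mean 0. By the Itô isometry:
  Var( int_0^t f(s) dB_s ) = E[ (int_0^t f(s) dB_s)^2 ] = int_0^t f(s)^2 ds.
Here f(s) = -7*s^2/5, so f(s)^2 = 49*s^4/25. Integrate:
  int_0^t (49*s^4/25) ds = 49*t^5/125.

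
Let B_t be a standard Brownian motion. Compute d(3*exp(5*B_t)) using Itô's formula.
d(3*exp(5*B_t)) = (75*exp(5*B_t)/2) dt + (15*exp(5*B_t)) dB_t

Itô's formula for f(B_t) gives d f(B_t) = f'(B_t) dB_t + (1/2) f''(B_t) dt. Compute derivatives of f(x) = 3*exp(5*x):
  f'(x)  = 15*exp(5*x)
  f''(x) = 75*exp(5*x)
Substitute x = B_t and multiply the f'' term by 1/2:
  drift     = (1/2) * (75*exp(5*x)) evaluated at B_t = 75*exp(5*B_t)/2
  diffusion = (15*exp(5*x)) evaluated at B_t = 15*exp(5*B_t)
Therefore d(3*exp(5*B_t)) = (75*exp(5*B_t)/2) dt + (15*exp(5*B_t)) dB_t.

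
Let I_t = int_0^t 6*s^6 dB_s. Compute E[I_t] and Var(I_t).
E[I_t] = 0; Var(I_t) = 36*t^13/13

The Itô integral of a deterministic integrand f(s) has mean 0 because each increment f(s) * (B_{s+ds} - B_s) has mean 0. By the Itô isometry:
  Var( int_0^t f(s) dB_s ) = E[ (int_0^t f(s) dB_s)^2 ] = int_0^t f(s)^2 ds.
Here f(s) = 6*s^6, so f(s)^2 = 36*s^12. Integrate:
  int_0^t (36*s^12) ds = 36*t^13/13.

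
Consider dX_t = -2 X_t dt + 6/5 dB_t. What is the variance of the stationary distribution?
lim Var(X_t) = 9/25

The OU SDE dX = -theta X dt + sigma dB admits the integrating factor exp(theta t): d(exp(theta t) X_t) = sigma exp(theta t) dB_t. Integrating from 0 to t gives X_t = x_0 * exp(-theta t) + sigma * int_0^t exp(-theta (t-s)) dB_s for any initial x_0. The Itô integral has variance (by the Itô isometry) sigma^2 * int_0^t exp(-2 theta (t - s)) ds = sigma^2 * (1 - exp(-2 theta t)) / (2 theta), independent of x_0.
With theta = 2, sigma = 6/5:
  Var(X_t) = (6/5)^2 * (1 - exp(-2*2 t)) / (2 * 2) = 9/25 - 9*exp(-4*t)/25.
As t -> infinity, exp(-2*2 t) -> 0, so the stationary variance is sigma^2 / (2 theta) = 9/25.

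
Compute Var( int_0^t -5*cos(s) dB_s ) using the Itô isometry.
Var = 25*t/2 + 25*sin(2*t)/4

The Itô integral of a deterministic integrand f(s) has mean 0 because each increment f(s) * (B_{s+ds} - B_s) has mean 0. By the Itô isometry:
  Var( int_0^t f(s) dB_s ) = E[ (int_0^t f(s) dB_s)^2 ] = int_0^t f(s)^2 ds.
Here f(s) = -5*cos(s), so f(s)^2 = 25*cos(s)^2. Integrate:
  int_0^t (25*cos(s)^2) ds = 25*t/2 + 25*sin(2*t)/4.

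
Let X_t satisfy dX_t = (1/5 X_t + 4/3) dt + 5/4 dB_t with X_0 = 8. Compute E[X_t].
E[X_t] = 44*exp(t/5)/3 - 20/3

Taking expectations and using E[dB_t] = 0, the mean m(t) = E[X_t] satisfies the ODE m'(t) = a m(t) + b with m(0) = x_0. With a = 1/5, b = 4/3, x_0 = 8, the solution is
  m(t) = x_0 * exp(a t) + (b/a) * (exp(a t) - 1)
       = 8 * exp((1/5) t) + ((4/3)/(1/5)) * (exp((1/5) t) - 1)
       = 44*exp(t/5)/3 - 20/3.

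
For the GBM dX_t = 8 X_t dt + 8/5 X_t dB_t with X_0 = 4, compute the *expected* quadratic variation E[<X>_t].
E[<X>_t] = 64*exp(464*t/25)/29 - 64/29

<X>_t = int_0^t ((8/5) * X_s)^2 ds. Taking expectation inside the integral: E[<X>_t] = (8/5)^2 * int_0^t E[X_s^2] ds. For GBM, E[X_s^2] = x_0^2 * exp((2 mu + sigma^2) s). Integrating:
  E[<X>_t] = (8/5)^2 * 4^2 * (exp((2*8 + (8/5)^2) t) - 1) / (2*8 + (8/5)^2)
           = (8/5)^2 * 4^2 * (exp((464/25) t) - 1) / (464/25) = 64*exp(464*t/25)/29 - 64/29.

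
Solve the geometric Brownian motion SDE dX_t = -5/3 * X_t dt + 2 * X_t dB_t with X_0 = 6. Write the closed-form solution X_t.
X_t = 6 * exp((-11/3) * t + (2) * B_t)

For GBM dX = mu X dt + sigma X dB with X_0 = x_0, apply Itô to Y = log X: dY = (mu - sigma^2/2) dt + sigma dB, so Y_t = log(x_0) + (mu - sigma^2/2) t + sigma B_t and hence X_t = x_0 * exp((mu - sigma^2/2) t + sigma B_t).
With mu = -5/3, sigma = 2, x_0 = 6, this gives:
  X_t = 6 * exp((-11/3) * t + (2) * B_t).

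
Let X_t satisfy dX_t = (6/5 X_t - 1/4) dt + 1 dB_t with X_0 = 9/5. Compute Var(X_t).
Var(X_t) = 5*exp(12*t/5)/12 - 5/12

The variance V(t) = Var(X_t) satisfies V'(t) = 2 a V(t) + c^2 with V(0) = 0 (drift coefficient is linear in X, diffusion is constant). With a = 6/5, c = 1, the solution is
  V(t) = (c^2 / (2 a)) * (exp(2 a t) - 1)
       = (1^2 / (2*(6/5))) * (exp((12/5) t) - 1)
       = 5*exp(12*t/5)/12 - 5/12.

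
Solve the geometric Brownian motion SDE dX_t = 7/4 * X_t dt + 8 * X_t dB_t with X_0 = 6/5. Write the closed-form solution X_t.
X_t = 6/5 * exp((-121/4) * t + (8) * B_t)

For GBM dX = mu X dt + sigma X dB with X_0 = x_0, apply Itô to Y = log X: dY = (mu - sigma^2/2) dt + sigma dB, so Y_t = log(x_0) + (mu - sigma^2/2) t + sigma B_t and hence X_t = x_0 * exp((mu - sigma^2/2) t + sigma B_t).
With mu = 7/4, sigma = 8, x_0 = 6/5, this gives:
  X_t = 6/5 * exp((-121/4) * t + (8) * B_t).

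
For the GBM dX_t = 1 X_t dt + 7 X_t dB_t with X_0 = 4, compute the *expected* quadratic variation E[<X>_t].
E[<X>_t] = 784*exp(51*t)/51 - 784/51

<X>_t = int_0^t (7 * X_s)^2 ds. Taking expectation inside the integral: E[<X>_t] = 7^2 * int_0^t E[X_s^2] ds. For GBM, E[X_s^2] = x_0^2 * exp((2 mu + sigma^2) s). Integrating:
  E[<X>_t] = 7^2 * 4^2 * (exp((2*1 + 7^2) t) - 1) / (2*1 + 7^2)
           = 7^2 * 4^2 * (exp(51 t) - 1) / 51 = 784*exp(51*t)/51 - 784/51.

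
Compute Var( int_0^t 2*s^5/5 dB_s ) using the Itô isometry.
Var = 4*t^11/275

The Itô integral of a deterministic integrand f(s) has mean 0 because each increment f(s) * (B_{s+ds} - B_s) has mean 0. By the Itô isometry:
  Var( int_0^t f(s) dB_s ) = E[ (int_0^t f(s) dB_s)^2 ] = int_0^t f(s)^2 ds.
Here f(s) = 2*s^5/5, so f(s)^2 = 4*s^10/25. Integrate:
  int_0^t (4*s^10/25) ds = 4*t^11/275.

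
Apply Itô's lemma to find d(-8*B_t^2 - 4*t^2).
d(-8*B_t^2 - 4*t^2) = (-8*t - 8) dt + (-16*B_t) dB_t

Itô's formula for f(t, x): d f(t, B_t) = (f_t + (1/2) f_xx) dt + f_x dB_t. Compute partials of f(t, x) = -4*t^2 - 8*x^2:
  f_t(t,x)  = -8*t
  f_x(t,x)  = -16*x
  f_xx(t,x) = -16
Assemble drift = f_t + (1/2) f_xx = -8*t - 8 and diffusion = f_x = -16*x. Substituting x = B_t:
  d(-8*B_t^2 - 4*t^2) = (-8*t - 8) dt + (-16*B_t) dB_t.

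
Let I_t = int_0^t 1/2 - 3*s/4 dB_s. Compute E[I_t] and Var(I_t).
E[I_t] = 0; Var(I_t) = t*(3*t^2 - 6*t + 4)/16

The Itô integral of a deterministic integrand f(s) has mean 0 because each increment f(s) * (B_{s+ds} - B_s) has mean 0. By the Itô isometry:
  Var( int_0^t f(s) dB_s ) = E[ (int_0^t f(s) dB_s)^2 ] = int_0^t f(s)^2 ds.
Here f(s) = 1/2 - 3*s/4, so f(s)^2 = (3*s - 2)^2/16. Integrate:
  int_0^t ((3*s - 2)^2/16) ds = t*(3*t^2 - 6*t + 4)/16.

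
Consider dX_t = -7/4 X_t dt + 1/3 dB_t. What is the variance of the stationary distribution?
lim Var(X_t) = 2/63

The OU SDE dX = -theta X dt + sigma dB admits the integrating factor exp(theta t): d(exp(theta t) X_t) = sigma exp(theta t) dB_t. Integrating from 0 to t gives X_t = x_0 * exp(-theta t) + sigma * int_0^t exp(-theta (t-s)) dB_s for any initial x_0. The Itô integral has variance (by the Itô isometry) sigma^2 * int_0^t exp(-2 theta (t - s)) ds = sigma^2 * (1 - exp(-2 theta t)) / (2 theta), independent of x_0.
With theta = 7/4, sigma = 1/3:
  Var(X_t) = (1/3)^2 * (1 - exp(-2*7/4 t)) / (2 * 7/4) = 2/63 - 2*exp(-7*t/2)/63.
As t -> infinity, exp(-2*7/4 t) -> 0, so the stationary variance is sigma^2 / (2 theta) = 2/63.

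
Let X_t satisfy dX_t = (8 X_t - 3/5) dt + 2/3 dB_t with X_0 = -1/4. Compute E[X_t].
E[X_t] = 3/40 - 13*exp(8*t)/40

Taking expectations and using E[dB_t] = 0, the mean m(t) = E[X_t] satisfies the ODE m'(t) = a m(t) + b with m(0) = x_0. With a = 8, b = -3/5, x_0 = -1/4, the solution is
  m(t) = x_0 * exp(a t) + (b/a) * (exp(a t) - 1)
       = (-1/4) * exp(8 t) + ((-3/5)/8) * (exp(8 t) - 1)
       = 3/40 - 13*exp(8*t)/40.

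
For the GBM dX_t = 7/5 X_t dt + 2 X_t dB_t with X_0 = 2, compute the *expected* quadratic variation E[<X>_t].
E[<X>_t] = 40*exp(34*t/5)/17 - 40/17

<X>_t = int_0^t (2 * X_s)^2 ds. Taking expectation inside the integral: E[<X>_t] = 2^2 * int_0^t E[X_s^2] ds. For GBM, E[X_s^2] = x_0^2 * exp((2 mu + sigma^2) s). Integrating:
  E[<X>_t] = 2^2 * 2^2 * (exp((2*(7/5) + 2^2) t) - 1) / (2*(7/5) + 2^2)
           = 2^2 * 2^2 * (exp((34/5) t) - 1) / (34/5) = 40*exp(34*t/5)/17 - 40/17.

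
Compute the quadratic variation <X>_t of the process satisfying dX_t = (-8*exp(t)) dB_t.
<X>_t = 32*exp(2*t) - 32

For an Itô process dX_t = a(t) dt + b(t) dB_t, the quadratic variation is <X>_t = int_0^t b(s)^2 ds (the drift term does not contribute). Here b(s) = -8*exp(s), so
  b(s)^2 = 64*exp(2*s).
Integrating from 0 to t:
  <X>_t = int_0^t (64*exp(2*s)) ds = 32*exp(2*t) - 32.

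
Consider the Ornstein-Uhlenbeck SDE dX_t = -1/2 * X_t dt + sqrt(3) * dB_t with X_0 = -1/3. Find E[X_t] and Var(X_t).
E[X_t] = -exp(-t/2)/3; Var(X_t) = 3 - 3*exp(-t)

The OU SDE dX = -theta X dt + sigma dB admits the integrating factor exp(theta t): d(exp(theta t) X_t) = sigma exp(theta t) dB_t. Integrating from 0 to t:
  X_t = x_0 * exp(-theta t) + sigma * int_0^t exp(-theta (t-s)) dB_s.
The Itô integral has mean 0 and (by the Itô isometry) variance sigma^2 * int_0^t exp(-2 theta (t - s)) ds = sigma^2 * (1 - exp(-2 theta t)) / (2 theta).
With theta = 1/2, sigma = sqrt(3), x_0 = -1/3:
  E[X_t] = -1/3 * exp(-1/2 t) = -exp(-t/2)/3
  Var(X_t) = (sqrt(3))^2 * (1 - exp(-2*1/2 t)) / (2 * 1/2) = 3 - 3*exp(-t).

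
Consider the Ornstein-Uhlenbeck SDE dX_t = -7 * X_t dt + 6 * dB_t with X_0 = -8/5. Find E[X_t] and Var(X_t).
E[X_t] = -8*exp(-7*t)/5; Var(X_t) = 18/7 - 18*exp(-14*t)/7

The OU SDE dX = -theta X dt + sigma dB admits the integrating factor exp(theta t): d(exp(theta t) X_t) = sigma exp(theta t) dB_t. Integrating from 0 to t:
  X_t = x_0 * exp(-theta t) + sigma * int_0^t exp(-theta (t-s)) dB_s.
The Itô integral has mean 0 and (by the Itô isometry) variance sigma^2 * int_0^t exp(-2 theta (t - s)) ds = sigma^2 * (1 - exp(-2 theta t)) / (2 theta).
With theta = 7, sigma = 6, x_0 = -8/5:
  E[X_t] = -8/5 * exp(-7 t) = -8*exp(-7*t)/5
  Var(X_t) = (6)^2 * (1 - exp(-2*7 t)) / (2 * 7) = 18/7 - 18*exp(-14*t)/7.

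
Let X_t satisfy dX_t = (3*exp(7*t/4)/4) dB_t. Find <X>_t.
<X>_t = 9*exp(7*t/2)/56 - 9/56

For an Itô process dX_t = a(t) dt + b(t) dB_t, the quadratic variation is <X>_t = int_0^t b(s)^2 ds (the drift term does not contribute). Here b(s) = 3*exp(7*s/4)/4, so
  b(s)^2 = 9*exp(7*s/2)/16.
Integrating from 0 to t:
  <X>_t = int_0^t (9*exp(7*s/2)/16) ds = 9*exp(7*t/2)/56 - 9/56.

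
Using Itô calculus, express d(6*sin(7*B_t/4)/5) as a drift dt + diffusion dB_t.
d(6*sin(7*B_t/4)/5) = (-147*sin(7*B_t/4)/80) dt + (21*cos(7*B_t/4)/10) dB_t

Itô's formula for f(B_t) gives d f(B_t) = f'(B_t) dB_t + (1/2) f''(B_t) dt. Compute derivatives of f(x) = 6*sin(7*x/4)/5:
  f'(x)  = 21*cos(7*x/4)/10
  f''(x) = -147*sin(7*x/4)/40
Substitute x = B_t and multiply the f'' term by 1/2:
  drift     = (1/2) * (-147*sin(7*x/4)/40) evaluated at B_t = -147*sin(7*B_t/4)/80
  diffusion = (21*cos(7*x/4)/10) evaluated at B_t = 21*cos(7*B_t/4)/10
Therefore d(6*sin(7*B_t/4)/5) = (-147*sin(7*B_t/4)/80) dt + (21*cos(7*B_t/4)/10) dB_t.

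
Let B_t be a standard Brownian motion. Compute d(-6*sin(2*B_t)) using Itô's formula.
d(-6*sin(2*B_t)) = (12*sin(2*B_t)) dt + (-12*cos(2*B_t)) dB_t

Itô's formula for f(B_t) gives d f(B_t) = f'(B_t) dB_t + (1/2) f''(B_t) dt. Compute derivatives of f(x) = -6*sin(2*x):
  f'(x)  = -12*cos(2*x)
  f''(x) = 24*sin(2*x)
Substitute x = B_t and multiply the f'' term by 1/2:
  drift     = (1/2) * (24*sin(2*x)) evaluated at B_t = 12*sin(2*B_t)
  diffusion = (-12*cos(2*x)) evaluated at B_t = -12*cos(2*B_t)
Therefore d(-6*sin(2*B_t)) = (12*sin(2*B_t)) dt + (-12*cos(2*B_t)) dB_t.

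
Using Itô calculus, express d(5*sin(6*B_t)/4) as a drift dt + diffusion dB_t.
d(5*sin(6*B_t)/4) = (-45*sin(6*B_t)/2) dt + (15*cos(6*B_t)/2) dB_t

Itô's formula for f(B_t) gives d f(B_t) = f'(B_t) dB_t + (1/2) f''(B_t) dt. Compute derivatives of f(x) = 5*sin(6*x)/4:
  f'(x)  = 15*cos(6*x)/2
  f''(x) = -45*sin(6*x)
Substitute x = B_t and multiply the f'' term by 1/2:
  drift     = (1/2) * (-45*sin(6*x)) evaluated at B_t = -45*sin(6*B_t)/2
  diffusion = (15*cos(6*x)/2) evaluated at B_t = 15*cos(6*B_t)/2
Therefore d(5*sin(6*B_t)/4) = (-45*sin(6*B_t)/2) dt + (15*cos(6*B_t)/2) dB_t.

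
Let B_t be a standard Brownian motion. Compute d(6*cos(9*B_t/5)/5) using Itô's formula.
d(6*cos(9*B_t/5)/5) = (-243*cos(9*B_t/5)/125) dt + (-54*sin(9*B_t/5)/25) dB_t

Itô's formula for f(B_t) gives d f(B_t) = f'(B_t) dB_t + (1/2) f''(B_t) dt. Compute derivatives of f(x) = 6*cos(9*x/5)/5:
  f'(x)  = -54*sin(9*x/5)/25
  f''(x) = -486*cos(9*x/5)/125
Substitute x = B_t and multiply the f'' term by 1/2:
  drift     = (1/2) * (-486*cos(9*x/5)/125) evaluated at B_t = -243*cos(9*B_t/5)/125
  diffusion = (-54*sin(9*x/5)/25) evaluated at B_t = -54*sin(9*B_t/5)/25
Therefore d(6*cos(9*B_t/5)/5) = (-243*cos(9*B_t/5)/125) dt + (-54*sin(9*B_t/5)/25) dB_t.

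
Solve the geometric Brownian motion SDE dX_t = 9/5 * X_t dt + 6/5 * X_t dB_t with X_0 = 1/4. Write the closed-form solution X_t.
X_t = 1/4 * exp((27/25) * t + (6/5) * B_t)

For GBM dX = mu X dt + sigma X dB with X_0 = x_0, apply Itô to Y = log X: dY = (mu - sigma^2/2) dt + sigma dB, so Y_t = log(x_0) + (mu - sigma^2/2) t + sigma B_t and hence X_t = x_0 * exp((mu - sigma^2/2) t + sigma B_t).
With mu = 9/5, sigma = 6/5, x_0 = 1/4, this gives:
  X_t = 1/4 * exp((27/25) * t + (6/5) * B_t).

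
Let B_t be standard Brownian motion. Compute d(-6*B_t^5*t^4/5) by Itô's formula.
d(-6*B_t^5*t^4/5) = (B_t^3*t^3*(-24*B_t^2/5 - 12*t)) dt + (-6*B_t^4*t^4) dB_t

Itô's formula for f(t, x): d f(t, B_t) = (f_t + (1/2) f_xx) dt + f_x dB_t. Compute partials of f(t, x) = -6*t^4*x^5/5:
  f_t(t,x)  = -24*t^3*x^5/5
  f_x(t,x)  = -6*t^4*x^4
  f_xx(t,x) = -24*t^4*x^3
Assemble drift = f_t + (1/2) f_xx = t^3*x^3*(-12*t - 24*x^2/5) and diffusion = f_x = -6*t^4*x^4. Substituting x = B_t:
  d(-6*B_t^5*t^4/5) = (B_t^3*t^3*(-24*B_t^2/5 - 12*t)) dt + (-6*B_t^4*t^4) dB_t.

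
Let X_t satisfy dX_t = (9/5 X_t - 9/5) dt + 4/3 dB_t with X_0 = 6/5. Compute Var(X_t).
Var(X_t) = 40*exp(18*t/5)/81 - 40/81

The variance V(t) = Var(X_t) satisfies V'(t) = 2 a V(t) + c^2 with V(0) = 0 (drift coefficient is linear in X, diffusion is constant). With a = 9/5, c = 4/3, the solution is
  V(t) = (c^2 / (2 a)) * (exp(2 a t) - 1)
       = ((4/3)^2 / (2*(9/5))) * (exp((18/5) t) - 1)
       = 40*exp(18*t/5)/81 - 40/81.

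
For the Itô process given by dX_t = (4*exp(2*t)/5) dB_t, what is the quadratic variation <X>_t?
<X>_t = 4*exp(4*t)/25 - 4/25

For an Itô process dX_t = a(t) dt + b(t) dB_t, the quadratic variation is <X>_t = int_0^t b(s)^2 ds (the drift term does not contribute). Here b(s) = 4*exp(2*s)/5, so
  b(s)^2 = 16*exp(4*s)/25.
Integrating from 0 to t:
  <X>_t = int_0^t (16*exp(4*s)/25) ds = 4*exp(4*t)/25 - 4/25.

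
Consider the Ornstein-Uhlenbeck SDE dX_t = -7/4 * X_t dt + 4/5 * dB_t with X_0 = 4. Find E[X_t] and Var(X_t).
E[X_t] = 4*exp(-7*t/4); Var(X_t) = 32/175 - 32*exp(-7*t/2)/175

The OU SDE dX = -theta X dt + sigma dB admits the integrating factor exp(theta t): d(exp(theta t) X_t) = sigma exp(theta t) dB_t. Integrating from 0 to t:
  X_t = x_0 * exp(-theta t) + sigma * int_0^t exp(-theta (t-s)) dB_s.
The Itô integral has mean 0 and (by the Itô isometry) variance sigma^2 * int_0^t exp(-2 theta (t - s)) ds = sigma^2 * (1 - exp(-2 theta t)) / (2 theta).
With theta = 7/4, sigma = 4/5, x_0 = 4:
  E[X_t] = 4 * exp(-7/4 t) = 4*exp(-7*t/4)
  Var(X_t) = (4/5)^2 * (1 - exp(-2*7/4 t)) / (2 * 7/4) = 32/175 - 32*exp(-7*t/2)/175.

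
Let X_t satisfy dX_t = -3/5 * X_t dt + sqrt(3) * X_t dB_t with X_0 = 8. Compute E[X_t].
E[X_t] = 8*exp(-3*t/5)

For GBM dX = mu X dt + sigma X dB with X_0 = x_0, apply Itô to Y = log X: dY = (mu - sigma^2/2) dt + sigma dB, so Y_t = log(x_0) + (mu - sigma^2/2) t + sigma B_t and hence X_t = x_0 * exp((mu - sigma^2/2) t + sigma B_t).
With mu = -3/5, sigma = sqrt(3), x_0 = 8, this gives:
  X_t = 8 * exp((-21/10) * t + (sqrt(3)) * B_t).
Since sigma*B_t ~ Normal(0, sigma^2 t), E[exp(sigma*B_t)] = exp(sigma^2 t / 2); so E[X_t] = x_0 * exp((mu - sigma^2/2) t) * exp(sigma^2 t / 2) = x_0 * exp(mu t) = 8*exp(-3*t/5).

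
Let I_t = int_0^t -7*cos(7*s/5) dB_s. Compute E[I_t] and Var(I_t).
E[I_t] = 0; Var(I_t) = 49*t/2 + 35*sin(14*t/5)/4

The Itô integral of a deterministic integrand f(s) has mean 0 because each increment f(s) * (B_{s+ds} - B_s) has mean 0. By the Itô isometry:
  Var( int_0^t f(s) dB_s ) = E[ (int_0^t f(s) dB_s)^2 ] = int_0^t f(s)^2 ds.
Here f(s) = -7*cos(7*s/5), so f(s)^2 = 49*cos(7*s/5)^2. Integrate:
  int_0^t (49*cos(7*s/5)^2) ds = 49*t/2 + 35*sin(14*t/5)/4.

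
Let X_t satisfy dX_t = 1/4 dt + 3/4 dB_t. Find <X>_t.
<X>_t = 9*t/16

For an Itô process dX_t = a(t) dt + b(t) dB_t, the quadratic variation is <X>_t = int_0^t b(s)^2 ds (the drift term does not contribute). Here b(s) = 3/4, so
  b(s)^2 = 9/16.
Integrating from 0 to t:
  <X>_t = int_0^t (9/16) ds = 9*t/16.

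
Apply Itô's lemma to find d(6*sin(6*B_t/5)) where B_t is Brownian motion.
d(6*sin(6*B_t/5)) = (-108*sin(6*B_t/5)/25) dt + (36*cos(6*B_t/5)/5) dB_t

Itô's formula for f(B_t) gives d f(B_t) = f'(B_t) dB_t + (1/2) f''(B_t) dt. Compute derivatives of f(x) = 6*sin(6*x/5):
  f'(x)  = 36*cos(6*x/5)/5
  f''(x) = -216*sin(6*x/5)/25
Substitute x = B_t and multiply the f'' term by 1/2:
  drift     = (1/2) * (-216*sin(6*x/5)/25) evaluated at B_t = -108*sin(6*B_t/5)/25
  diffusion = (36*cos(6*x/5)/5) evaluated at B_t = 36*cos(6*B_t/5)/5
Therefore d(6*sin(6*B_t/5)) = (-108*sin(6*B_t/5)/25) dt + (36*cos(6*B_t/5)/5) dB_t.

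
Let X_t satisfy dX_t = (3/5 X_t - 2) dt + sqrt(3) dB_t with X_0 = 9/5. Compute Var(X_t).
Var(X_t) = 5*exp(6*t/5)/2 - 5/2

The variance V(t) = Var(X_t) satisfies V'(t) = 2 a V(t) + c^2 with V(0) = 0 (drift coefficient is linear in X, diffusion is constant). With a = 3/5, c = sqrt(3), the solution is
  V(t) = (c^2 / (2 a)) * (exp(2 a t) - 1)
       = (sqrt(3)^2 / (2*(3/5))) * (exp((6/5) t) - 1)
       = 5*exp(6*t/5)/2 - 5/2.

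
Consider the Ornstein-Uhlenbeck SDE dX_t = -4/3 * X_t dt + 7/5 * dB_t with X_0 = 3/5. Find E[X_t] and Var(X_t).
E[X_t] = 3*exp(-4*t/3)/5; Var(X_t) = 147/200 - 147*exp(-8*t/3)/200

The OU SDE dX = -theta X dt + sigma dB admits the integrating factor exp(theta t): d(exp(theta t) X_t) = sigma exp(theta t) dB_t. Integrating from 0 to t:
  X_t = x_0 * exp(-theta t) + sigma * int_0^t exp(-theta (t-s)) dB_s.
The Itô integral has mean 0 and (by the Itô isometry) variance sigma^2 * int_0^t exp(-2 theta (t - s)) ds = sigma^2 * (1 - exp(-2 theta t)) / (2 theta).
With theta = 4/3, sigma = 7/5, x_0 = 3/5:
  E[X_t] = 3/5 * exp(-4/3 t) = 3*exp(-4*t/3)/5
  Var(X_t) = (7/5)^2 * (1 - exp(-2*4/3 t)) / (2 * 4/3) = 147/200 - 147*exp(-8*t/3)/200.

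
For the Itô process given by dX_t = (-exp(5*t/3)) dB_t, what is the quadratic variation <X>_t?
<X>_t = 3*exp(10*t/3)/10 - 3/10

For an Itô process dX_t = a(t) dt + b(t) dB_t, the quadratic variation is <X>_t = int_0^t b(s)^2 ds (the drift term does not contribute). Here b(s) = -exp(5*s/3), so
  b(s)^2 = exp(10*s/3).
Integrating from 0 to t:
  <X>_t = int_0^t (exp(10*s/3)) ds = 3*exp(10*t/3)/10 - 3/10.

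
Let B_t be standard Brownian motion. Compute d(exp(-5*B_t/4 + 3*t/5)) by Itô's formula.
d(exp(-5*B_t/4 + 3*t/5)) = (221*exp(-5*B_t/4 + 3*t/5)/160) dt + (-5*exp(-5*B_t/4 + 3*t/5)/4) dB_t

Itô's formula for f(t, x): d f(t, B_t) = (f_t + (1/2) f_xx) dt + f_x dB_t. Compute partials of f(t, x) = exp(3*t/5 - 5*x/4):
  f_t(t,x)  = 3*exp(3*t/5 - 5*x/4)/5
  f_x(t,x)  = -5*exp(3*t/5 - 5*x/4)/4
  f_xx(t,x) = 25*exp(3*t/5 - 5*x/4)/16
Assemble drift = f_t + (1/2) f_xx = 221*exp(3*t/5 - 5*x/4)/160 and diffusion = f_x = -5*exp(3*t/5 - 5*x/4)/4. Substituting x = B_t:
  d(exp(-5*B_t/4 + 3*t/5)) = (221*exp(-5*B_t/4 + 3*t/5)/160) dt + (-5*exp(-5*B_t/4 + 3*t/5)/4) dB_t.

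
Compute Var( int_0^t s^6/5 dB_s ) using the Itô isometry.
Var = t^13/325

The Itô integral of a deterministic integrand f(s) has mean 0 because each increment f(s) * (B_{s+ds} - B_s) has mean 0. By the Itô isometry:
  Var( int_0^t f(s) dB_s ) = E[ (int_0^t f(s) dB_s)^2 ] = int_0^t f(s)^2 ds.
Here f(s) = s^6/5, so f(s)^2 = s^12/25. Integrate:
  int_0^t (s^12/25) ds = t^13/325.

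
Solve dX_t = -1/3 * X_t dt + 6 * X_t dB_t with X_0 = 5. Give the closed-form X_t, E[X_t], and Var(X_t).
X_t = 5 * exp((-55/3) t + (6) B_t); E[X_t] = 5*exp(-t/3); Var(X_t) = (25*exp(36*t) - 25)*exp(-2*t/3)

For GBM dX = mu X dt + sigma X dB with X_0 = x_0, apply Itô to Y = log X: dY = (mu - sigma^2/2) dt + sigma dB, so Y_t = log(x_0) + (mu - sigma^2/2) t + sigma B_t and hence X_t = x_0 * exp((mu - sigma^2/2) t + sigma B_t).
With mu = -1/3, sigma = 6, x_0 = 5, this gives:
  X_t = 5 * exp((-55/3) * t + (6) * B_t).
Since sigma*B_t ~ Normal(0, sigma^2 t), E[exp(sigma*B_t)] = exp(sigma^2 t / 2); so E[X_t] = x_0 * exp((mu - sigma^2/2) t) * exp(sigma^2 t / 2) = x_0 * exp(mu t) = 5*exp(-t/3).
Var(X_t) = E[X_t^2] - (E[X_t])^2 = x_0^2 * exp(2 mu t) * (exp(sigma^2 t) - 1) = (25*exp(36*t) - 25)*exp(-2*t/3).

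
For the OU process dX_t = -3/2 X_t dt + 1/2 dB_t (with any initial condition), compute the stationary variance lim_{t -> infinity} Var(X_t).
lim Var(X_t) = 1/12

The OU SDE dX = -theta X dt + sigma dB admits the integrating factor exp(theta t): d(exp(theta t) X_t) = sigma exp(theta t) dB_t. Integrating from 0 to t gives X_t = x_0 * exp(-theta t) + sigma * int_0^t exp(-theta (t-s)) dB_s for any initial x_0. The Itô integral has variance (by the Itô isometry) sigma^2 * int_0^t exp(-2 theta (t - s)) ds = sigma^2 * (1 - exp(-2 theta t)) / (2 theta), independent of x_0.
With theta = 3/2, sigma = 1/2:
  Var(X_t) = (1/2)^2 * (1 - exp(-2*3/2 t)) / (2 * 3/2) = 1/12 - exp(-3*t)/12.
As t -> infinity, exp(-2*3/2 t) -> 0, so the stationary variance is sigma^2 / (2 theta) = 1/12.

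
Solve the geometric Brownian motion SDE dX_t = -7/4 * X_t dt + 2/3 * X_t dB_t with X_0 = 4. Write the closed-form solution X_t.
X_t = 4 * exp((-71/36) * t + (2/3) * B_t)

For GBM dX = mu X dt + sigma X dB with X_0 = x_0, apply Itô to Y = log X: dY = (mu - sigma^2/2) dt + sigma dB, so Y_t = log(x_0) + (mu - sigma^2/2) t + sigma B_t and hence X_t = x_0 * exp((mu - sigma^2/2) t + sigma B_t).
With mu = -7/4, sigma = 2/3, x_0 = 4, this gives:
  X_t = 4 * exp((-71/36) * t + (2/3) * B_t).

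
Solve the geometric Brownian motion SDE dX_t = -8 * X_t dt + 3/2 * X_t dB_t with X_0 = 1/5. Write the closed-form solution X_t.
X_t = 1/5 * exp((-73/8) * t + (3/2) * B_t)

For GBM dX = mu X dt + sigma X dB with X_0 = x_0, apply Itô to Y = log X: dY = (mu - sigma^2/2) dt + sigma dB, so Y_t = log(x_0) + (mu - sigma^2/2) t + sigma B_t and hence X_t = x_0 * exp((mu - sigma^2/2) t + sigma B_t).
With mu = -8, sigma = 3/2, x_0 = 1/5, this gives:
  X_t = 1/5 * exp((-73/8) * t + (3/2) * B_t).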